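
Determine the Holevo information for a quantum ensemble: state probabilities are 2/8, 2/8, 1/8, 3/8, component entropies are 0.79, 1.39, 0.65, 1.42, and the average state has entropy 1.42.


chi = S(rho) - sum_i p_i * S(rho_i)
Weighted entropy = 2/8 * 0.79 + 2/8 * 1.39 + 1/8 * 0.65 + 3/8 * 1.42
= 1.1587
chi = 1.42 - 1.1587
= 0.2612

0.2612


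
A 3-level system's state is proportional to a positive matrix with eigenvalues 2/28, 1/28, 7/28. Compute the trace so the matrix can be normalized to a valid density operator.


tr(M) = sum of eigenvalues
= 2/28 + 1/28 + 7/28
= 10/28
= 0.3571

0.3571


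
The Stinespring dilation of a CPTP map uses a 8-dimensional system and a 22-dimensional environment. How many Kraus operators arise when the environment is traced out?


Tracing out the environment in an orthonormal basis {|i>_E} gives Kraus operators K_i = <i|_E U |0>_E.
Number of Kraus operators = dim(H_env) = d_env
= 22

22


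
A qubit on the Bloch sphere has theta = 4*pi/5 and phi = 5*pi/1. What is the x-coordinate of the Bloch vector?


theta = 2.5133, phi = 15.7080
r_x = sin(theta)*cos(phi) = 0.5878 * -1.0000
r_x = -0.5878

-0.5878


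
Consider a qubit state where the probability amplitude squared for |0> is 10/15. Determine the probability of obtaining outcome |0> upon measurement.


|alpha|^2 = 10/15 = 0.6667
|beta|^2 = 1 - 10/15 = 5/15 = 0.3333
P(|0>) = |alpha|^2 = 0.6667

0.6667


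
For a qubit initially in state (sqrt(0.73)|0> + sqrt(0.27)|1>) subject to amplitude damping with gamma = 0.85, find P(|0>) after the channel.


For amplitude damping with parameter gamma on state sqrt(a)|0> + sqrt(b)|1>:
alpha^2 = 0.73, beta^2 = 0.27
P(|0>) = alpha^2 + gamma * beta^2
= 0.73 + 0.85 * 0.27
= 0.73 + 0.2295
= 0.9595

0.9595


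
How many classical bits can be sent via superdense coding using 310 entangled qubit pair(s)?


Superdense coding allows 2 classical bits per shared entangled pair.
310 pair(s) -> 2 * 310 = 620 classical bits

620


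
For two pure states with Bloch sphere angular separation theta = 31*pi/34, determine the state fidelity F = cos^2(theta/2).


For states separated by angle theta on Bloch sphere:
F = cos^2(theta/2)
theta = 31*pi/34 = 2.8644
theta/2 = 1.4322
cos(theta/2) = 0.1382
F = 0.0191

0.0191


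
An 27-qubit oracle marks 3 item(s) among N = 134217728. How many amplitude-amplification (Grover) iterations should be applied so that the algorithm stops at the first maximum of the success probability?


After j Grover iterations the success probability is P(j) = sin^2((2j+1)*theta), where sin(theta) = sqrt(k/N).
N = 2^27 = 134217728, k = 3
sin(theta) = sqrt(k/N) = 0.0001495049892
theta = arcsin(sqrt(k/N)) = 0.0001495049897 rad
P(j) reaches its first maximum when (2j+1)*theta is as close as possible to pi/2, i.e. j = round(pi/(4*theta) - 1/2).
pi/(4*theta) - 1/2 = 5252.8241
(For comparison, the common estimate pi/4 * sqrt(N/k) = 5253.3241; the exact maximiser is used here.)
Optimal iterations = 5253

5253


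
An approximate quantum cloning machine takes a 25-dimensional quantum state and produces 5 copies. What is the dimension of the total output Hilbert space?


Output space = H^(tensor 5) where dim(H) = 25
dim = 25^5
= 625 (after 2 factors)
= 15625 (after 3 factors)
= 390625 (after 4 factors)
= 9765625 (after 5 factors)
= 9765625

9765625


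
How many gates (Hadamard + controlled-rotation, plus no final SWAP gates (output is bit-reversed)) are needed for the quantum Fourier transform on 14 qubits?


Hadamard gates: 14
Controlled rotations: n*(n-1)/2 = 14*13/2 = 91
SWAP gates: 0 (omitted)
Total = 14 + 91
= 105

105


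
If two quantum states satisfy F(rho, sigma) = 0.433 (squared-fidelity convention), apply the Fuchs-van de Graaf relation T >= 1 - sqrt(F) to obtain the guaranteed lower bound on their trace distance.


Fuchs-van de Graaf (squared-fidelity convention): 1 - sqrt(F) <= T <= sqrt(1 - F).
Lower bound: T >= 1 - sqrt(F)
sqrt(F) = sqrt(0.433) = 0.6580
T >= 1 - 0.6580
T >= 0.3420

0.3420


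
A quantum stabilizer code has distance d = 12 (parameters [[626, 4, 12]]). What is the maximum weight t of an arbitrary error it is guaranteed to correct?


Code parameters: [[626, 4, 12]], distance d = 12.
Number of correctable errors = floor((d-1)/2)
= floor((12 - 1)/2)
= floor(11/2)
= 5

5


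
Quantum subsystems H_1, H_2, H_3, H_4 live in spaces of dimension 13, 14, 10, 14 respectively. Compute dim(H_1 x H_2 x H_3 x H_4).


dim(H_1 x H_2 x H_3 x H_4) = 13 * 14 * 10 * 14
= 182 * 10 * 14
= 1820 * 14
= 25480

25480


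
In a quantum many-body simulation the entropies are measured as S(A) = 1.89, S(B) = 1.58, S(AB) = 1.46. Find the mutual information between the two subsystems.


I(A:B) = S(A) + S(B) - S(AB)
= 1.89 + 1.58 - 1.46
= 2.0100

2.0100


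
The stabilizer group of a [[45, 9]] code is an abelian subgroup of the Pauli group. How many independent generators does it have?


For an [[n,k]] stabilizer code:
Number of stabilizer generators = n - k
= 45 - 9
= 36

36


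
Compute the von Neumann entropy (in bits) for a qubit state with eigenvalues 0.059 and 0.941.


S = -p*log2(p) - (1-p)*log2(1-p)
p = 0.0590, 1-p = 0.9410
= -0.0590 * log2(0.0590) - 0.9410 * log2(0.9410)
= -(-0.2409) - (-0.0826)
= 0.3235

0.3235


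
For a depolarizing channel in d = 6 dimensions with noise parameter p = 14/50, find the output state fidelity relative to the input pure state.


F = (1-p) + p/d
= (1 - 0.2800) + 0.2800/6
= 0.7200 + 0.0467
= 0.7667

0.7667


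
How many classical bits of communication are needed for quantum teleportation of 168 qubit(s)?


Quantum teleportation requires 2 classical bits per qubit teleported.
168 qubit(s) -> 2 * 168 = 336 classical bits

336


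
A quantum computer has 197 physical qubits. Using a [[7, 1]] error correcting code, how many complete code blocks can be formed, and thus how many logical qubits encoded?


Each code block uses 7 physical qubits for 1 logical qubit(s).
Number of complete blocks = floor(197 / 7) = 28
Logical qubits = 28 * 1
= 28

28


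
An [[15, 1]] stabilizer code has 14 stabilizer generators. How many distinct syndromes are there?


Each stabilizer generator gives a binary (+1 or -1) measurement outcome.
With 14 independent generators:
Total syndromes = 2^14
= 16384

16384


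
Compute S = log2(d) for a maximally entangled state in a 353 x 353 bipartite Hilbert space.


For a maximally entangled state in d x d:
S = log2(d) = log2(353)
= 8.4635

8.4635


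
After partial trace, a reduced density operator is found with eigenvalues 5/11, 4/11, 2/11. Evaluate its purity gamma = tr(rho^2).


tr(rho^2) = sum of eigenvalues squared
= (5/11)^2 + (4/11)^2 + (2/11)^2
= (25 + 16 + 4) / 121
= 45/121
= 0.3719

0.3719


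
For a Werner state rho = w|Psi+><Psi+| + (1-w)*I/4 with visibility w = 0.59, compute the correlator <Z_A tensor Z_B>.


|Psi+> = (|01> + |10>)/sqrt(2)
For the pure Bell state, <Z_A Z_B> = -1 (Bell-state Pauli correlator).
The maximally-mixed part I/4 has tr(I/4 * P tensor P) = 0 for any traceless Pauli P.
So <Z_A Z_B>_rho = w * (-1) + (1 - w) * 0
= 0.59 * (-1)
= -0.5900

-0.5900


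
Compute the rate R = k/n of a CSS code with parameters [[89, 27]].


Code rate R = k/n
= 27/89
= 0.3034

0.3034


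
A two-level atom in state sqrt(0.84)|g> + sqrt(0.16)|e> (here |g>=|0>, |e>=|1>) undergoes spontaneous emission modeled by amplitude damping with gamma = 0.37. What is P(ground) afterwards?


For amplitude damping with parameter gamma on state sqrt(a)|0> + sqrt(b)|1>:
alpha^2 = 0.84, beta^2 = 0.16
P(|0>) = alpha^2 + gamma * beta^2
= 0.84 + 0.37 * 0.16
= 0.84 + 0.0592
= 0.8992

0.8992


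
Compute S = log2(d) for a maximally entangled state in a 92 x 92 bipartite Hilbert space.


For a maximally entangled state in d x d:
S = log2(d) = log2(92)
= 6.5236

6.5236


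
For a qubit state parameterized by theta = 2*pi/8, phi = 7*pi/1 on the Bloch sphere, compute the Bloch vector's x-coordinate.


theta = 0.7854, phi = 21.9911
r_x = sin(theta)*cos(phi) = 0.7071 * -1.0000
r_x = -0.7071

-0.7071


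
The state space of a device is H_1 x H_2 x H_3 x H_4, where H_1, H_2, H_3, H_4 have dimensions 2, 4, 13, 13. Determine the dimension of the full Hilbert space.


dim(H_1 x H_2 x H_3 x H_4) = 2 * 4 * 13 * 13
= 8 * 13 * 13
= 104 * 13
= 1352

1352


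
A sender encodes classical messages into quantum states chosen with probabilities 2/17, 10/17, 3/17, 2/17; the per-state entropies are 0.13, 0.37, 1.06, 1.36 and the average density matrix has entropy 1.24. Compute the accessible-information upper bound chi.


chi = S(rho) - sum_i p_i * S(rho_i)
Weighted entropy = 2/17 * 0.13 + 10/17 * 0.37 + 3/17 * 1.06 + 2/17 * 1.36
= 0.5800
chi = 1.24 - 0.5800
= 0.6600

0.6600


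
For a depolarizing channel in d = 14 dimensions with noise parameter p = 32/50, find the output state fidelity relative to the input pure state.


F = (1-p) + p/d
= (1 - 0.6400) + 0.6400/14
= 0.3600 + 0.0457
= 0.4057

0.4057


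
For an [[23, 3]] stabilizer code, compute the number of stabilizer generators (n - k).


For an [[n,k]] stabilizer code:
Number of stabilizer generators = n - k
= 23 - 3
= 20

20


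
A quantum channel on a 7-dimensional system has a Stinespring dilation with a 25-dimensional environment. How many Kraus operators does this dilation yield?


Tracing out the environment in an orthonormal basis {|i>_E} gives Kraus operators K_i = <i|_E U |0>_E.
Number of Kraus operators = dim(H_env) = d_env
= 25

25


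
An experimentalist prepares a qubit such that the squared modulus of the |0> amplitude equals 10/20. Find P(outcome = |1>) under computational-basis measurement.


|alpha|^2 = 10/20 = 0.5000
|beta|^2 = 1 - 10/20 = 10/20 = 0.5000
P(|1>) = |beta|^2 = 0.5000

0.5000


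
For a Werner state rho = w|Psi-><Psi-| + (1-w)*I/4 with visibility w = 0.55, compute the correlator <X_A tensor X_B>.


|Psi-> = (|01> - |10>)/sqrt(2)
For the pure Bell state, <X_A X_B> = -1 (Bell-state Pauli correlator).
The maximally-mixed part I/4 has tr(I/4 * P tensor P) = 0 for any traceless Pauli P.
So <X_A X_B>_rho = w * (-1) + (1 - w) * 0
= 0.55 * (-1)
= -0.5500

-0.5500


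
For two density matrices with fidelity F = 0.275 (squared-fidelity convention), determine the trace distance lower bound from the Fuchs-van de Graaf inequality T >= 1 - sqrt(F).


Fuchs-van de Graaf (squared-fidelity convention): 1 - sqrt(F) <= T <= sqrt(1 - F).
Lower bound: T >= 1 - sqrt(F)
sqrt(F) = sqrt(0.275) = 0.5244
T >= 1 - 0.5244
T >= 0.4756

0.4756


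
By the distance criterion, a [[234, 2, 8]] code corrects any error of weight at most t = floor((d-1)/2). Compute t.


Code parameters: [[234, 2, 8]], distance d = 8.
Number of correctable errors = floor((d-1)/2)
= floor((8 - 1)/2)
= floor(7/2)
= 3

3


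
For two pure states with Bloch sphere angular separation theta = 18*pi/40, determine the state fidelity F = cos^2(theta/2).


For states separated by angle theta on Bloch sphere:
F = cos^2(theta/2)
theta = 18*pi/40 = 1.4137
theta/2 = 0.7069
cos(theta/2) = 0.7604
F = 0.5782

0.5782


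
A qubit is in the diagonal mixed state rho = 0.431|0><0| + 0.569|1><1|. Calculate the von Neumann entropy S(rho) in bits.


S = -p*log2(p) - (1-p)*log2(1-p)
p = 0.4310, 1-p = 0.5690
= -0.4310 * log2(0.4310) - 0.5690 * log2(0.5690)
= -(-0.5233) - (-0.4629)
= 0.9862

0.9862


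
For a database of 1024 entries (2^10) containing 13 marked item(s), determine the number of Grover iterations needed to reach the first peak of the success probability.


After j Grover iterations the success probability is P(j) = sin^2((2j+1)*theta), where sin(theta) = sqrt(k/N).
N = 2^10 = 1024, k = 13
sin(theta) = sqrt(k/N) = 0.1126734774
theta = arcsin(sqrt(k/N)) = 0.1129132539 rad
P(j) reaches its first maximum when (2j+1)*theta is as close as possible to pi/2, i.e. j = round(pi/(4*theta) - 1/2).
pi/(4*theta) - 1/2 = 6.4558
(For comparison, the common estimate pi/4 * sqrt(N/k) = 6.9706; the exact maximiser is used here.)
Optimal iterations = 6

6


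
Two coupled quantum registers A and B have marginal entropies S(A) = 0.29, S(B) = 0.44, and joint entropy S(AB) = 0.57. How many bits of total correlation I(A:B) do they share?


I(A:B) = S(A) + S(B) - S(AB)
= 0.29 + 0.44 - 0.57
= 0.1600

0.1600


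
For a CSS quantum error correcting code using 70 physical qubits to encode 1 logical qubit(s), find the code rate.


Code rate R = k/n
= 1/70
= 0.0143

0.0143


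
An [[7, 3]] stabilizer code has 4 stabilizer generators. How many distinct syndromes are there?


Each stabilizer generator gives a binary (+1 or -1) measurement outcome.
With 4 independent generators:
Total syndromes = 2^4
= 16

16


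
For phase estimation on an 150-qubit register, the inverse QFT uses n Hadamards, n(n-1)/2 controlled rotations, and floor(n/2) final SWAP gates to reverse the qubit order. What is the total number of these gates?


Hadamard gates: 150
Controlled rotations: n*(n-1)/2 = 150*149/2 = 11175
SWAP gates: floor(n/2) = floor(150/2) = 75
Total = 150 + 11175 + 75
= 11400

11400


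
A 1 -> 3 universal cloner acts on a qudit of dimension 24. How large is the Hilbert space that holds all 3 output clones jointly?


Output space = H^(tensor 3) where dim(H) = 24
dim = 24^3
= 576 (after 2 factors)
= 13824 (after 3 factors)
= 13824

13824


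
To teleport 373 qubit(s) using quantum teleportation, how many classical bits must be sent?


Quantum teleportation requires 2 classical bits per qubit teleported.
373 qubit(s) -> 2 * 373 = 746 classical bits

746


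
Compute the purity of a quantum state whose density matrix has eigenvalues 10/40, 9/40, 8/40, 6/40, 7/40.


tr(rho^2) = sum of eigenvalues squared
= (10/40)^2 + (9/40)^2 + (8/40)^2 + (6/40)^2 + (7/40)^2
= (100 + 81 + 64 + 36 + 49) / 1600
= 330/1600
= 0.2063

0.2063


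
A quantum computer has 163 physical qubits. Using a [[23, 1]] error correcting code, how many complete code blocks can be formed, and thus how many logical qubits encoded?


Each code block uses 23 physical qubits for 1 logical qubit(s).
Number of complete blocks = floor(163 / 23) = 7
Logical qubits = 7 * 1
= 7

7


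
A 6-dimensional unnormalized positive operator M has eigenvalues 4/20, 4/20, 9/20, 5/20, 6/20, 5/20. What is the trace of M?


tr(M) = sum of eigenvalues
= 4/20 + 4/20 + 9/20 + 5/20 + 6/20 + 5/20
= 33/20
= 1.6500

1.6500


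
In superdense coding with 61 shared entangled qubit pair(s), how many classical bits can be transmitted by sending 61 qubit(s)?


Superdense coding allows 2 classical bits per shared entangled pair.
61 pair(s) -> 2 * 61 = 122 classical bits

122


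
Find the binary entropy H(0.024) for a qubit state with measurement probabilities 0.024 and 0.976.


S = -p*log2(p) - (1-p)*log2(1-p)
p = 0.0240, 1-p = 0.9760
= -0.0240 * log2(0.0240) - 0.9760 * log2(0.9760)
= -(-0.1291) - (-0.0342)
= 0.1633

0.1633


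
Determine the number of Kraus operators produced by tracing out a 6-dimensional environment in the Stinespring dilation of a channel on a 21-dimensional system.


Tracing out the environment in an orthonormal basis {|i>_E} gives Kraus operators K_i = <i|_E U |0>_E.
Number of Kraus operators = dim(H_env) = d_env
= 6

6


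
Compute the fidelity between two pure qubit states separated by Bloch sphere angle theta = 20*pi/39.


For states separated by angle theta on Bloch sphere:
F = cos^2(theta/2)
theta = 20*pi/39 = 1.6111
theta/2 = 0.8055
cos(theta/2) = 0.6927
F = 0.4799

0.4799


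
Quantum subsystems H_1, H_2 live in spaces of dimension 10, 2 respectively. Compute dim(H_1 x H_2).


dim(H_1 x H_2) = 10 * 2
= 20

20


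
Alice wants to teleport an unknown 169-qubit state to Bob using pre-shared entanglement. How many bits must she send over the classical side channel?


Quantum teleportation requires 2 classical bits per qubit teleported.
169 qubit(s) -> 2 * 169 = 338 classical bits

338


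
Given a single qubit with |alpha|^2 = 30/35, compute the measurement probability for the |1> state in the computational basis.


|alpha|^2 = 30/35 = 0.8571
|beta|^2 = 1 - 30/35 = 5/35 = 0.1429
P(|1>) = |beta|^2 = 0.1429

0.1429


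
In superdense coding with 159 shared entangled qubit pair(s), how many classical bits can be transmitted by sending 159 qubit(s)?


Superdense coding allows 2 classical bits per shared entangled pair.
159 pair(s) -> 2 * 159 = 318 classical bits

318


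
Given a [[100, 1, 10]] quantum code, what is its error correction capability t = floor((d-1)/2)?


Code parameters: [[100, 1, 10]], distance d = 10.
Number of correctable errors = floor((d-1)/2)
= floor((10 - 1)/2)
= floor(9/2)
= 4

4


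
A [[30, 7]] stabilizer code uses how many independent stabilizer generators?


For an [[n,k]] stabilizer code:
Number of stabilizer generators = n - k
= 30 - 7
= 23

23


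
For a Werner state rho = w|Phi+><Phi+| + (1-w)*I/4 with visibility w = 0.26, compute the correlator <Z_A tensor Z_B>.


|Phi+> = (|00> + |11>)/sqrt(2)
For the pure Bell state, <Z_A Z_B> = +1 (Bell-state Pauli correlator).
The maximally-mixed part I/4 has tr(I/4 * P tensor P) = 0 for any traceless Pauli P.
So <Z_A Z_B>_rho = w * (+1) + (1 - w) * 0
= 0.26 * (+1)
= 0.2600

0.2600


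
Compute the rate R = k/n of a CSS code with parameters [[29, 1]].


Code rate R = k/n
= 1/29
= 0.0345

0.0345


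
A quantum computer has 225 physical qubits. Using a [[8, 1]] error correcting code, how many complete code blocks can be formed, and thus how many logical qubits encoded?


Each code block uses 8 physical qubits for 1 logical qubit(s).
Number of complete blocks = floor(225 / 8) = 28
Logical qubits = 28 * 1
= 28

28


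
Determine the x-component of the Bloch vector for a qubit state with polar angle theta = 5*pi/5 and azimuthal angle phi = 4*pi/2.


theta = 3.1416, phi = 6.2832
r_x = sin(theta)*cos(phi) = 0.0000 * 1.0000
r_x = 0.0000

0.0000


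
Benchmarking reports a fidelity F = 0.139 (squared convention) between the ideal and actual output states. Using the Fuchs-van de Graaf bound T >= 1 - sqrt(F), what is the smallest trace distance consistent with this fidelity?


Fuchs-van de Graaf (squared-fidelity convention): 1 - sqrt(F) <= T <= sqrt(1 - F).
Lower bound: T >= 1 - sqrt(F)
sqrt(F) = sqrt(0.139) = 0.3728
T >= 1 - 0.3728
T >= 0.6272

0.6272


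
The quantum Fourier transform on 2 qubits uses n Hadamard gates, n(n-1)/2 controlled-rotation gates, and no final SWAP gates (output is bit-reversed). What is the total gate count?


Hadamard gates: 2
Controlled rotations: n*(n-1)/2 = 2*1/2 = 1
SWAP gates: 0 (omitted)
Total = 2 + 1
= 3

3


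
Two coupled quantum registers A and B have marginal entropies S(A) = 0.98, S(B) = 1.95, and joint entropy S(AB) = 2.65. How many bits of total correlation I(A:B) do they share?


I(A:B) = S(A) + S(B) - S(AB)
= 0.98 + 1.95 - 2.65
= 0.2800

0.2800


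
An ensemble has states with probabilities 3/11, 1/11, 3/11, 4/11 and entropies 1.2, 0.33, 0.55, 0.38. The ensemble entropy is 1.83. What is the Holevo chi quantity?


chi = S(rho) - sum_i p_i * S(rho_i)
Weighted entropy = 3/11 * 1.2 + 1/11 * 0.33 + 3/11 * 0.55 + 4/11 * 0.38
= 0.6455
chi = 1.83 - 0.6455
= 1.1845

1.1845


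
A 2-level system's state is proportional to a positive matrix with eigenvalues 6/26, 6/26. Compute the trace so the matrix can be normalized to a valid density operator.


tr(M) = sum of eigenvalues
= 6/26 + 6/26
= 12/26
= 0.4615

0.4615


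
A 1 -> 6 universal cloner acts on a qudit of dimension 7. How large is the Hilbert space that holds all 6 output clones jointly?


Output space = H^(tensor 6) where dim(H) = 7
dim = 7^6
= 49 (after 2 factors)
= 343 (after 3 factors)
= 2401 (after 4 factors)
= 16807 (after 5 factors)
= 117649 (after 6 factors)
= 117649

117649


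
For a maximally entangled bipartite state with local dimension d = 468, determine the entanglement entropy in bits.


For a maximally entangled state in d x d:
S = log2(d) = log2(468)
= 8.8704

8.8704


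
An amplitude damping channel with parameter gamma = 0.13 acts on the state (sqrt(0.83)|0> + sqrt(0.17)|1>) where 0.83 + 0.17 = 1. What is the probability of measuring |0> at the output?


For amplitude damping with parameter gamma on state sqrt(a)|0> + sqrt(b)|1>:
alpha^2 = 0.83, beta^2 = 0.17
P(|0>) = alpha^2 + gamma * beta^2
= 0.83 + 0.13 * 0.17
= 0.83 + 0.0221
= 0.8521

0.8521


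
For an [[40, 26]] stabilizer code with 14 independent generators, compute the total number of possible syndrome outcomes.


Each stabilizer generator gives a binary (+1 or -1) measurement outcome.
With 14 independent generators:
Total syndromes = 2^14
= 16384

16384


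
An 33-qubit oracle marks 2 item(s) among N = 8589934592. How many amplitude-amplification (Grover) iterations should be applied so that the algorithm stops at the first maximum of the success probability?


After j Grover iterations the success probability is P(j) = sin^2((2j+1)*theta), where sin(theta) = sqrt(k/N).
N = 2^33 = 8589934592, k = 2
sin(theta) = sqrt(k/N) = 1.525878906e-05
theta = arcsin(sqrt(k/N)) = 1.525878906e-05 rad
P(j) reaches its first maximum when (2j+1)*theta is as close as possible to pi/2, i.e. j = round(pi/(4*theta) - 1/2).
pi/(4*theta) - 1/2 = 51471.3540
(For comparison, the common estimate pi/4 * sqrt(N/k) = 51471.8540; the exact maximiser is used here.)
Optimal iterations = 51471

51471


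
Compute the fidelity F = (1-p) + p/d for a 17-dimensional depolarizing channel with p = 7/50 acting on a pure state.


F = (1-p) + p/d
= (1 - 0.1400) + 0.1400/17
= 0.8600 + 0.0082
= 0.8682

0.8682


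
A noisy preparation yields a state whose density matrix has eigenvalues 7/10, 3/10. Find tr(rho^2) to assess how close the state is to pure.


tr(rho^2) = sum of eigenvalues squared
= (7/10)^2 + (3/10)^2
= (49 + 9) / 100
= 58/100
= 0.5800

0.5800


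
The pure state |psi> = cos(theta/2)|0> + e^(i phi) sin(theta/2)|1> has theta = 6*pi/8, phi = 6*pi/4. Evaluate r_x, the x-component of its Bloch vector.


theta = 2.3562, phi = 4.7124
r_x = sin(theta)*cos(phi) = 0.7071 * 0.0000
r_x = 0.0000

0.0000


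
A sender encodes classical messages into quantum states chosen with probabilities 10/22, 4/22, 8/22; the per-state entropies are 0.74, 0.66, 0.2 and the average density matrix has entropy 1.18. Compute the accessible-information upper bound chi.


chi = S(rho) - sum_i p_i * S(rho_i)
Weighted entropy = 10/22 * 0.74 + 4/22 * 0.66 + 8/22 * 0.2
= 0.5291
chi = 1.18 - 0.5291
= 0.6509

0.6509


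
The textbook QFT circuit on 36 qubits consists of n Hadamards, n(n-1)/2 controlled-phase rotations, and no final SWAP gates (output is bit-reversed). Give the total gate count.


Hadamard gates: 36
Controlled rotations: n*(n-1)/2 = 36*35/2 = 630
SWAP gates: 0 (omitted)
Total = 36 + 630
= 666

666


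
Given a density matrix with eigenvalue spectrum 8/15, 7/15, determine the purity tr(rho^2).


tr(rho^2) = sum of eigenvalues squared
= (8/15)^2 + (7/15)^2
= (64 + 49) / 225
= 113/225
= 0.5022

0.5022


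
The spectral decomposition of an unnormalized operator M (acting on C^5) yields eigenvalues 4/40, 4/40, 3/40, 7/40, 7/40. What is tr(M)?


tr(M) = sum of eigenvalues
= 4/40 + 4/40 + 3/40 + 7/40 + 7/40
= 25/40
= 0.6250

0.6250


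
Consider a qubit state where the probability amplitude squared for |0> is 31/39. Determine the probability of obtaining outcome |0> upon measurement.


|alpha|^2 = 31/39 = 0.7949
|beta|^2 = 1 - 31/39 = 8/39 = 0.2051
P(|0>) = |alpha|^2 = 0.7949

0.7949


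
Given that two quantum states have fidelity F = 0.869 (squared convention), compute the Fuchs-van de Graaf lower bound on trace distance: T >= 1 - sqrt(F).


Fuchs-van de Graaf (squared-fidelity convention): 1 - sqrt(F) <= T <= sqrt(1 - F).
Lower bound: T >= 1 - sqrt(F)
sqrt(F) = sqrt(0.869) = 0.9322
T >= 1 - 0.9322
T >= 0.0678

0.0678


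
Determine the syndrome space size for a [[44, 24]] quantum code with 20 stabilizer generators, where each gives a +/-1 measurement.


Each stabilizer generator gives a binary (+1 or -1) measurement outcome.
With 20 independent generators:
Total syndromes = 2^20
= 1048576

1048576


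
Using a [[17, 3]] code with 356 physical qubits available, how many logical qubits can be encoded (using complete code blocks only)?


Each code block uses 17 physical qubits for 3 logical qubit(s).
Number of complete blocks = floor(356 / 17) = 20
Logical qubits = 20 * 3
= 60

60


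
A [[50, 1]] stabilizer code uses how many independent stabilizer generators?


For an [[n,k]] stabilizer code:
Number of stabilizer generators = n - k
= 50 - 1
= 49

49


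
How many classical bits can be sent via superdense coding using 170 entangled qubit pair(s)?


Superdense coding allows 2 classical bits per shared entangled pair.
170 pair(s) -> 2 * 170 = 340 classical bits

340


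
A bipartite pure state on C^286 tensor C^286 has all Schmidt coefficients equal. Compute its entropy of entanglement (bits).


For a maximally entangled state in d x d:
S = log2(d) = log2(286)
= 8.1599

8.1599


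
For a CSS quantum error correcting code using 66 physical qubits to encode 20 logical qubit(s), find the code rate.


Code rate R = k/n
= 20/66
= 0.3030

0.3030


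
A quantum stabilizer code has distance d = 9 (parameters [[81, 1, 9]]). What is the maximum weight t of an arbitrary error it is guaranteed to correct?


Code parameters: [[81, 1, 9]], distance d = 9.
Number of correctable errors = floor((d-1)/2)
= floor((9 - 1)/2)
= floor(8/2)
= 4

4


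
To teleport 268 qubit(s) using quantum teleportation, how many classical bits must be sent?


Quantum teleportation requires 2 classical bits per qubit teleported.
268 qubit(s) -> 2 * 268 = 536 classical bits

536


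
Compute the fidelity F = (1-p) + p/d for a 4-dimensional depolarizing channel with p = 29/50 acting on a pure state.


F = (1-p) + p/d
= (1 - 0.5800) + 0.5800/4
= 0.4200 + 0.1450
= 0.5650

0.5650


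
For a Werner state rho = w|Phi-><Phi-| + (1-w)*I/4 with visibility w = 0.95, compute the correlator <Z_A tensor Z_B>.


|Phi-> = (|00> - |11>)/sqrt(2)
For the pure Bell state, <Z_A Z_B> = +1 (Bell-state Pauli correlator).
The maximally-mixed part I/4 has tr(I/4 * P tensor P) = 0 for any traceless Pauli P.
So <Z_A Z_B>_rho = w * (+1) + (1 - w) * 0
= 0.95 * (+1)
= 0.9500

0.9500


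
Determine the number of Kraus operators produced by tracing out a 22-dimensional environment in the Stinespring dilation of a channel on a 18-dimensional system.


Tracing out the environment in an orthonormal basis {|i>_E} gives Kraus operators K_i = <i|_E U |0>_E.
Number of Kraus operators = dim(H_env) = d_env
= 22

22


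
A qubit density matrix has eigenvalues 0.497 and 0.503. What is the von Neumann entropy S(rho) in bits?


S = -p*log2(p) - (1-p)*log2(1-p)
p = 0.4970, 1-p = 0.5030
= -0.4970 * log2(0.4970) - 0.5030 * log2(0.5030)
= -(-0.5013) - (-0.4987)
= 1.0000

1.0000


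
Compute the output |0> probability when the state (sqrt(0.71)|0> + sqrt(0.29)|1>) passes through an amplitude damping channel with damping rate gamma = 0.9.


For amplitude damping with parameter gamma on state sqrt(a)|0> + sqrt(b)|1>:
alpha^2 = 0.71, beta^2 = 0.29
P(|0>) = alpha^2 + gamma * beta^2
= 0.71 + 0.9 * 0.29
= 0.71 + 0.2610
= 0.9710

0.9710


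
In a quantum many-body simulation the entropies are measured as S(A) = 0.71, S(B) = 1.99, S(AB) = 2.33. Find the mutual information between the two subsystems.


I(A:B) = S(A) + S(B) - S(AB)
= 0.71 + 1.99 - 2.33
= 0.3700

0.3700


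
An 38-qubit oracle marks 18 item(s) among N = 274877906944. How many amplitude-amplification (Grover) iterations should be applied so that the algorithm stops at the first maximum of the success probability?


After j Grover iterations the success probability is P(j) = sin^2((2j+1)*theta), where sin(theta) = sqrt(k/N).
N = 2^38 = 274877906944, k = 18
sin(theta) = sqrt(k/N) = 8.092194914e-06
theta = arcsin(sqrt(k/N)) = 8.092194914e-06 rad
P(j) reaches its first maximum when (2j+1)*theta is as close as possible to pi/2, i.e. j = round(pi/(4*theta) - 1/2).
pi/(4*theta) - 1/2 = 97055.7587
(For comparison, the common estimate pi/4 * sqrt(N/k) = 97056.2587; the exact maximiser is used here.)
Optimal iterations = 97056

97056


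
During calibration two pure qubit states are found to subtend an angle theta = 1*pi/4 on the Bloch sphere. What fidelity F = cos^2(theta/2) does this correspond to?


For states separated by angle theta on Bloch sphere:
F = cos^2(theta/2)
theta = 1*pi/4 = 0.7854
theta/2 = 0.3927
cos(theta/2) = 0.9239
F = 0.8536

0.8536


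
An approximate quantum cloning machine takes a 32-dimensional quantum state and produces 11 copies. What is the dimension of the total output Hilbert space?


Output space = H^(tensor 11) where dim(H) = 32
dim = 32^11
= 1024 (after 2 factors)
= 32768 (after 3 factors)
= 1048576 (after 4 factors)
= 33554432 (after 5 factors)
= 1073741824 (after 6 factors)
= 34359738368 (after 7 factors)
= 1099511627776 (after 8 factors)
= 35184372088832 (after 9 factors)
= 1125899906842624 (after 10 factors)
= 36028797018963968 (after 11 factors)
= 36028797018963968

36028797018963968


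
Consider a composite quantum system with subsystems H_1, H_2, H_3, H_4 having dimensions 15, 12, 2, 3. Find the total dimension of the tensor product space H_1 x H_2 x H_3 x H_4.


dim(H_1 x H_2 x H_3 x H_4) = 15 * 12 * 2 * 3
= 180 * 2 * 3
= 360 * 3
= 1080

1080


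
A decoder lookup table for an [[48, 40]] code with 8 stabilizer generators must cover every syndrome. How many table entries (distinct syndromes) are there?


Each stabilizer generator gives a binary (+1 or -1) measurement outcome.
With 8 independent generators:
Total syndromes = 2^8
= 256

256


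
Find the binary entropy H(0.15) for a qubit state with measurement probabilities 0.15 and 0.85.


S = -p*log2(p) - (1-p)*log2(1-p)
p = 0.1500, 1-p = 0.8500
= -0.1500 * log2(0.1500) - 0.8500 * log2(0.8500)
= -(-0.4105) - (-0.1993)
= 0.6098

0.6098


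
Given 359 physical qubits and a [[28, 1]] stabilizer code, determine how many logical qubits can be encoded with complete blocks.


Each code block uses 28 physical qubits for 1 logical qubit(s).
Number of complete blocks = floor(359 / 28) = 12
Logical qubits = 12 * 1
= 12

12


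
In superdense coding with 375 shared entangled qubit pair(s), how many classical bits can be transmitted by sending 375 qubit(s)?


Superdense coding allows 2 classical bits per shared entangled pair.
375 pair(s) -> 2 * 375 = 750 classical bits

750


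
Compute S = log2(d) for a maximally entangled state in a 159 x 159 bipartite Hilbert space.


For a maximally entangled state in d x d:
S = log2(d) = log2(159)
= 7.3129

7.3129


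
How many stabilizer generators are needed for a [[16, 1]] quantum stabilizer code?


For an [[n,k]] stabilizer code:
Number of stabilizer generators = n - k
= 16 - 1
= 15

15


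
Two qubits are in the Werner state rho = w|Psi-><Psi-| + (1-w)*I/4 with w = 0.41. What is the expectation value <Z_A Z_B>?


|Psi-> = (|01> - |10>)/sqrt(2)
For the pure Bell state, <Z_A Z_B> = -1 (Bell-state Pauli correlator).
The maximally-mixed part I/4 has tr(I/4 * P tensor P) = 0 for any traceless Pauli P.
So <Z_A Z_B>_rho = w * (-1) + (1 - w) * 0
= 0.41 * (-1)
= -0.4100

-0.4100


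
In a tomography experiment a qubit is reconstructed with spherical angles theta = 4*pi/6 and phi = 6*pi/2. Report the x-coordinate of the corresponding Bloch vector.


theta = 2.0944, phi = 9.4248
r_x = sin(theta)*cos(phi) = 0.8660 * -1.0000
r_x = -0.8660

-0.8660


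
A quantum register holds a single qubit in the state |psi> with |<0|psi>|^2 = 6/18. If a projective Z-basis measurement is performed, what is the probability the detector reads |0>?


|alpha|^2 = 6/18 = 0.3333
|beta|^2 = 1 - 6/18 = 12/18 = 0.6667
P(|0>) = |alpha|^2 = 0.3333

0.3333


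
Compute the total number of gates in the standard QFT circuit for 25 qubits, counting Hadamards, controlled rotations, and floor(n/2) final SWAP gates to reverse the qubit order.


Hadamard gates: 25
Controlled rotations: n*(n-1)/2 = 25*24/2 = 300
SWAP gates: floor(n/2) = floor(25/2) = 12
Total = 25 + 300 + 12
= 337

337


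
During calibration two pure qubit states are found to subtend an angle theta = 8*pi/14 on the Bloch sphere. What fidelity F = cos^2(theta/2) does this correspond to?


For states separated by angle theta on Bloch sphere:
F = cos^2(theta/2)
theta = 8*pi/14 = 1.7952
theta/2 = 0.8976
cos(theta/2) = 0.6235
F = 0.3887

0.3887


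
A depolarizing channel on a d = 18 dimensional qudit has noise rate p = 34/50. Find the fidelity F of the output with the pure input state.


F = (1-p) + p/d
= (1 - 0.6800) + 0.6800/18
= 0.3200 + 0.0378
= 0.3578

0.3578


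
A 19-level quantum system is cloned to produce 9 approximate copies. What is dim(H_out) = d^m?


Output space = H^(tensor 9) where dim(H) = 19
dim = 19^9
= 361 (after 2 factors)
= 6859 (after 3 factors)
= 130321 (after 4 factors)
= 2476099 (after 5 factors)
= 47045881 (after 6 factors)
= 893871739 (after 7 factors)
= 16983563041 (after 8 factors)
= 322687697779 (after 9 factors)
= 322687697779

322687697779


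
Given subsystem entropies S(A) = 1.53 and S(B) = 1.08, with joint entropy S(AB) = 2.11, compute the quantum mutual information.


I(A:B) = S(A) + S(B) - S(AB)
= 1.53 + 1.08 - 2.11
= 0.5000

0.5000


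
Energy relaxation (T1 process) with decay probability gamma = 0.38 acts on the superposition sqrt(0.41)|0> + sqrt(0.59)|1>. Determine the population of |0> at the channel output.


For amplitude damping with parameter gamma on state sqrt(a)|0> + sqrt(b)|1>:
alpha^2 = 0.41, beta^2 = 0.59
P(|0>) = alpha^2 + gamma * beta^2
= 0.41 + 0.38 * 0.59
= 0.41 + 0.2242
= 0.6342

0.6342


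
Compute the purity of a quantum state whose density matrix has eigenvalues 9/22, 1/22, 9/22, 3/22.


tr(rho^2) = sum of eigenvalues squared
= (9/22)^2 + (1/22)^2 + (9/22)^2 + (3/22)^2
= (81 + 1 + 81 + 9) / 484
= 172/484
= 0.3554

0.3554


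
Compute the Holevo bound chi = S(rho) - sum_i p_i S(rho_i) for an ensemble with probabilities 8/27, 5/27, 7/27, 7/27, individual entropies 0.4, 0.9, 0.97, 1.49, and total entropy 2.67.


chi = S(rho) - sum_i p_i * S(rho_i)
Weighted entropy = 8/27 * 0.4 + 5/27 * 0.9 + 7/27 * 0.97 + 7/27 * 1.49
= 0.9230
chi = 2.67 - 0.9230
= 1.7470

1.7470


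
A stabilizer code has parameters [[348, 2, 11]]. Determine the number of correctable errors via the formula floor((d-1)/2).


Code parameters: [[348, 2, 11]], distance d = 11.
Number of correctable errors = floor((d-1)/2)
= floor((11 - 1)/2)
= floor(10/2)
= 5

5


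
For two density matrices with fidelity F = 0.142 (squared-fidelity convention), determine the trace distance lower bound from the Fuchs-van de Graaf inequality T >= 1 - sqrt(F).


Fuchs-van de Graaf (squared-fidelity convention): 1 - sqrt(F) <= T <= sqrt(1 - F).
Lower bound: T >= 1 - sqrt(F)
sqrt(F) = sqrt(0.142) = 0.3768
T >= 1 - 0.3768
T >= 0.6232

0.6232


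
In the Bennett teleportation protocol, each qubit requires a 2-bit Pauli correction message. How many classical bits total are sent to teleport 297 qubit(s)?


Quantum teleportation requires 2 classical bits per qubit teleported.
297 qubit(s) -> 2 * 297 = 594 classical bits

594


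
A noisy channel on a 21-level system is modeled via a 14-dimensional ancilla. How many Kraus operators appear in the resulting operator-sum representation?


Tracing out the environment in an orthonormal basis {|i>_E} gives Kraus operators K_i = <i|_E U |0>_E.
Number of Kraus operators = dim(H_env) = d_env
= 14

14


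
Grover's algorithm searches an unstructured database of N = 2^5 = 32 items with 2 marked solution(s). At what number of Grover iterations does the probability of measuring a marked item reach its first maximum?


After j Grover iterations the success probability is P(j) = sin^2((2j+1)*theta), where sin(theta) = sqrt(k/N).
N = 2^5 = 32, k = 2
sin(theta) = sqrt(k/N) = 0.25
theta = arcsin(sqrt(k/N)) = 0.2526802551 rad
P(j) reaches its first maximum when (2j+1)*theta is as close as possible to pi/2, i.e. j = round(pi/(4*theta) - 1/2).
pi/(4*theta) - 1/2 = 2.6083
(For comparison, the common estimate pi/4 * sqrt(N/k) = 3.1416; the exact maximiser is used here.)
Optimal iterations = 3

3


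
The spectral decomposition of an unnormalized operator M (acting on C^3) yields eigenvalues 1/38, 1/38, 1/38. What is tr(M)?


tr(M) = sum of eigenvalues
= 1/38 + 1/38 + 1/38
= 3/38
= 0.0789

0.0789


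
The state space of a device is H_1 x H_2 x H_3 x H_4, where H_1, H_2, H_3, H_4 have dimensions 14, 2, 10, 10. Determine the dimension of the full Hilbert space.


dim(H_1 x H_2 x H_3 x H_4) = 14 * 2 * 10 * 10
= 28 * 10 * 10
= 280 * 10
= 2800

2800


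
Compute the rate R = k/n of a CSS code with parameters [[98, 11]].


Code rate R = k/n
= 11/98
= 0.1122

0.1122


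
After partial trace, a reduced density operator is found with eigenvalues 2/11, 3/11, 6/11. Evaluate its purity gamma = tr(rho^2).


tr(rho^2) = sum of eigenvalues squared
= (2/11)^2 + (3/11)^2 + (6/11)^2
= (4 + 9 + 36) / 121
= 49/121
= 0.4050

0.4050


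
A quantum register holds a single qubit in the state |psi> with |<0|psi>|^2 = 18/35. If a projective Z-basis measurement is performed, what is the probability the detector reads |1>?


|alpha|^2 = 18/35 = 0.5143
|beta|^2 = 1 - 18/35 = 17/35 = 0.4857
P(|1>) = |beta|^2 = 0.4857

0.4857


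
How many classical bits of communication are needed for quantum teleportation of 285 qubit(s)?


Quantum teleportation requires 2 classical bits per qubit teleported.
285 qubit(s) -> 2 * 285 = 570 classical bits

570


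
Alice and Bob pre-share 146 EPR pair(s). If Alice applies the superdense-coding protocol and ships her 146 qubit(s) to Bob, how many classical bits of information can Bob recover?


Superdense coding allows 2 classical bits per shared entangled pair.
146 pair(s) -> 2 * 146 = 292 classical bits

292


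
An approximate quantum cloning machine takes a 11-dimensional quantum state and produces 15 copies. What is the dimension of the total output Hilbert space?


Output space = H^(tensor 15) where dim(H) = 11
dim = 11^15
= 121 (after 2 factors)
= 1331 (after 3 factors)
= 14641 (after 4 factors)
= 161051 (after 5 factors)
= 1771561 (after 6 factors)
= 19487171 (after 7 factors)
= 214358881 (after 8 factors)
= 2357947691 (after 9 factors)
= 25937424601 (after 10 factors)
= 285311670611 (after 11 factors)
= 3138428376721 (after 12 factors)
= 34522712143931 (after 13 factors)
= 379749833583241 (after 14 factors)
= 4177248169415651 (after 15 factors)
= 4177248169415651

4177248169415651


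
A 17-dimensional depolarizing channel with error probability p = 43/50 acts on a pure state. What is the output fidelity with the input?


F = (1-p) + p/d
= (1 - 0.8600) + 0.8600/17
= 0.1400 + 0.0506
= 0.1906

0.1906


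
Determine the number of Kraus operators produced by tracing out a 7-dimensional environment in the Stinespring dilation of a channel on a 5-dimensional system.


Tracing out the environment in an orthonormal basis {|i>_E} gives Kraus operators K_i = <i|_E U |0>_E.
Number of Kraus operators = dim(H_env) = d_env
= 7

7


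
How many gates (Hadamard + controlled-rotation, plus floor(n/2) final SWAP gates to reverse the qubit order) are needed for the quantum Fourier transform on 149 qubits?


Hadamard gates: 149
Controlled rotations: n*(n-1)/2 = 149*148/2 = 11026
SWAP gates: floor(n/2) = floor(149/2) = 74
Total = 149 + 11026 + 74
= 11249

11249


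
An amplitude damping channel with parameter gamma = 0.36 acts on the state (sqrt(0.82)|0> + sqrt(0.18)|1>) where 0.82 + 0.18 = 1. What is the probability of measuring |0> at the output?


For amplitude damping with parameter gamma on state sqrt(a)|0> + sqrt(b)|1>:
alpha^2 = 0.82, beta^2 = 0.18
P(|0>) = alpha^2 + gamma * beta^2
= 0.82 + 0.36 * 0.18
= 0.82 + 0.0648
= 0.8848

0.8848
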